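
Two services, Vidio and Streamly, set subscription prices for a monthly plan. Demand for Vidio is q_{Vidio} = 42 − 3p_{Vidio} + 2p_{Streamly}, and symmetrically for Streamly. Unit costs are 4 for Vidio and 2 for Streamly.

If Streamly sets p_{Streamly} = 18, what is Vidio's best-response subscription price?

Vidio's profit: π = (p_{Vidio} − 4)(42 − 3p_{Vidio} + 2p_{Streamly}).
∂π/∂p_{Vidio} = 54 − 6p_{Vidio} + 2p_{Streamly} = 0 ⇒ p_{Vidio} = 9 + (1/3)p_{Streamly}.
At p_{Streamly} = 18: p_{Vidio} = 9 + (1/3)·18 = 15.

15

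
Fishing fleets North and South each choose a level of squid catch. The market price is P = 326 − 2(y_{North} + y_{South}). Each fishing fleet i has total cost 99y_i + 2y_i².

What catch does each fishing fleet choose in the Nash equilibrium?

22.7

Fishing fleet North's profit: π = y_{North}(326 − 2(y_{North} + y_{South})) − 99y_{North} − 2y_{North}².
∂π/∂y_{North} = 227 − 8y_{North} − 2y_{South} = 0, so y_{North} = 28.375 − 0.25y_{South}.
Setting y_{North} = y_{South} in the reaction function: y_{North} = 28.375 − 0.25y_{North}, so y_{North} = 28.375 / 1.25 = 22.7.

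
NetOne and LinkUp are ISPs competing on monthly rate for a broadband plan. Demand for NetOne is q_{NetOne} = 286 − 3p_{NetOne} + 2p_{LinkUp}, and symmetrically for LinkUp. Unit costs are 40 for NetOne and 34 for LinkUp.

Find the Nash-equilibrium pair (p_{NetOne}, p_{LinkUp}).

100.375, 98.125

NetOne's profit: π = (p_{NetOne} − 40)(286 − 3p_{NetOne} + 2p_{LinkUp}).
∂π/∂p_{NetOne} = 406 − 6p_{NetOne} + 2p_{LinkUp} = 0 ⇒ p_{NetOne} = 203/3 + (1/3)p_{LinkUp}.
Similarly p_{LinkUp} = 194/3 + (1/3)p_{NetOne}.
Substituting the second reaction function into the first: p_{NetOne} = 203/3 + (1/3)(194/3 + (1/3)p_{NetOne}), which gives (8/9)p_{NetOne} = 803/9 ⇒ p_{NetOne} = 100.375.
Then p_{LinkUp} = 194/3 + (1/3)·100.375 = 98.125.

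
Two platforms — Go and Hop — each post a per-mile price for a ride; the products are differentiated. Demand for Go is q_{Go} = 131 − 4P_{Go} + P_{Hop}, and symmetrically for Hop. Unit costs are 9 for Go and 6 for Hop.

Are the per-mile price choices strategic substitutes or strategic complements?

Go's profit: π = (P_{Go} − 9)(131 − 4P_{Go} + P_{Hop}).
∂π/∂P_{Go} = 167 − 8P_{Go} + P_{Hop} = 0 ⇒ P_{Go} = 20.875 + 0.125P_{Hop}.
The best-response slope dP_{Go}/dP_{Hop} = 0.125 > 0: the reaction function is upward-sloping, so the choices are strategic complements.

strategic complements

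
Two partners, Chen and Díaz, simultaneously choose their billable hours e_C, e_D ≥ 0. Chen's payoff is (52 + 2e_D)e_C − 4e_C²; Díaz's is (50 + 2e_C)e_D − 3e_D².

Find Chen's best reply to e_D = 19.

Expanding Chen's payoff: 52e_C + 2e_De_C − 4e_C².
∂π/∂e_C = 52 + 2e_D − 8e_C = 0, so e_C = 6.5 + 0.25e_D.
At e_D = 19: e_C = 6.5 + 0.25·19 = 11.25.

11.25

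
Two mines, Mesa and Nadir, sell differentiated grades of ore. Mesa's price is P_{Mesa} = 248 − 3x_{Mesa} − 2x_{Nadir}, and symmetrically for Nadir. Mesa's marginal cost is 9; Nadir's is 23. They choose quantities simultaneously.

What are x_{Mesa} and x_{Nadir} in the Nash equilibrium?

Mine Mesa's profit: π = x_{Mesa}(248 − 3x_{Mesa} − 2x_{Nadir}) − 9x_{Mesa}.
∂π/∂x_{Mesa} = 239 − 6x_{Mesa} − 2x_{Nadir} = 0 ⇒ x_{Mesa} = 239/6 − (1/3)x_{Nadir}.
Similarly x_{Nadir} = 37.5 − (1/3)x_{Mesa}.
Solving the two reaction functions simultaneously: (1 − (−1/3)(−1/3))x_{Mesa} = 239/6 − (1/3)·37.5, so (8/9)x_{Mesa} = 82/3 and x_{Mesa} = 30.75.
Then x_{Nadir} = 37.5 − (1/3)·30.75 = 27.25.

30.75, 27.25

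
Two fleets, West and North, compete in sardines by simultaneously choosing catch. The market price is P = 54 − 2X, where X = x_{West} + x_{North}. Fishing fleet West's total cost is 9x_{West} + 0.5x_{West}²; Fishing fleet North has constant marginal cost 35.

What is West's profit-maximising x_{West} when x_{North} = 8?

5.8

Fishing fleet West's profit: π = x_{West}(54 − 2(x_{West} + x_{North})) − 9x_{West} − 0.5x_{West}².
∂π/∂x_{West} = 45 − 5x_{West} − 2x_{North} = 0, so x_{West} = 9 − 0.4x_{North}.
At x_{North} = 8: x_{West} = 9 − 0.4·8 = 5.8.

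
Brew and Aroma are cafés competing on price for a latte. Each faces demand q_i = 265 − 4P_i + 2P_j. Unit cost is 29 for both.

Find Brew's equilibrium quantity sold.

138

Brew's profit: π = (P_{Brew} − 29)(265 − 4P_{Brew} + 2P_{Aroma}).
∂π/∂P_{Brew} = 381 − 8P_{Brew} + 2P_{Aroma} = 0 ⇒ P_{Brew} = 47.625 + 0.25P_{Aroma}.
By symmetry P_{Aroma} = P_{Brew}; substituting into the reaction function, 0.75P_{Brew} = 47.625 and P_{Brew} = 63.5.
q_{Brew} = 265 − 4·63.5 + 2·63.5 = 138.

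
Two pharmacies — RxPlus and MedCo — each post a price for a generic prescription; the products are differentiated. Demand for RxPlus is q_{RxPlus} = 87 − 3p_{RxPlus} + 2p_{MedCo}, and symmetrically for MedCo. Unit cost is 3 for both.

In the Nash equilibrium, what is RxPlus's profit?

RxPlus's profit: π = (p_{RxPlus} − 3)(87 − 3p_{RxPlus} + 2p_{MedCo}).
∂π/∂p_{RxPlus} = 96 − 6p_{RxPlus} + 2p_{MedCo} = 0 ⇒ p_{RxPlus} = 16 + (1/3)p_{MedCo}.
Setting p_{RxPlus} = p_{MedCo} in the reaction function: p_{RxPlus} = 16 + (1/3)p_{RxPlus}, so p_{RxPlus} = 16 / (2/3) = 24.
q_{RxPlus} = 87 − 3·24 + 2·24 = 63.
Profit = (24 − 3)·63 = 1323.

1323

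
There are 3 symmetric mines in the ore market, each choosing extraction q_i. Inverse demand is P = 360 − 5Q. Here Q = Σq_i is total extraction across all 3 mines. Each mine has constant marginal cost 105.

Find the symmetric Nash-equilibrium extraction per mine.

A representative mine's profit is π_i = q_i(360 − 5Q) − 105q_i, with Q = q_i + Σ_{j≠i} q_j.
First-order condition: 255 − 10q_i − 5Σ_{j≠i} q_j = 0.
With identical mines, set every q_j = q: then 255 − 10q − 10q = 0, i.e. q = 255/20 = 12.75.

12.75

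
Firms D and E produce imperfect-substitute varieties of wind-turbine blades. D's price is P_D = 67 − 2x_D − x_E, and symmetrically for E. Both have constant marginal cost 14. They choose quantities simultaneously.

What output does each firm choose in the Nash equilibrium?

Firm D's profit: π = x_D(67 − 2x_D − x_E) − 14x_D.
∂π/∂x_D = 53 − 4x_D − x_E = 0 ⇒ x_D = 13.25 − 0.25x_E.
By symmetry x_E = x_D; substituting into the reaction function, 1.25x_D = 13.25 and x_D = 10.6.

10.6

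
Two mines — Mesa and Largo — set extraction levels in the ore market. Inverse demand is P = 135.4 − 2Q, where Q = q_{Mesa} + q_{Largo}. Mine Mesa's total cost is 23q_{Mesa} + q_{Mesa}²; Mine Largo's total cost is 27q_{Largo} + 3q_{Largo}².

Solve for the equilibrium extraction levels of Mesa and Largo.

Mine Mesa's profit: π = q_{Mesa}(135.4 − 2(q_{Mesa} + q_{Largo})) − 23q_{Mesa} − q_{Mesa}².
∂π/∂q_{Mesa} = 112.4 − 6q_{Mesa} − 2q_{Largo} = 0, so q_{Mesa} = 281/15 − (1/3)q_{Largo}.
For Largo: ∂π/∂q_{Largo} = 108.4 − 10q_{Largo} − 2q_{Mesa} = 0 ⇒ q_{Largo} = 10.84 − 0.2q_{Mesa}.
Substituting the second reaction function into the first: q_{Mesa} = 281/15 − (1/3)(10.84 − 0.2q_{Mesa}), which gives (14/15)q_{Mesa} = 15.12 ⇒ q_{Mesa} = 16.2.
Then q_{Largo} = 10.84 − 0.2·16.2 = 7.6.

16.2, 7.6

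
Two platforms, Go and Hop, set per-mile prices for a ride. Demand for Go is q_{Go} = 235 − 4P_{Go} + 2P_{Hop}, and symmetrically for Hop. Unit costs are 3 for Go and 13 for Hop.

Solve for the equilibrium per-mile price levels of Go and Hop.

42.5, 46.5

Go's profit: π = (P_{Go} − 3)(235 − 4P_{Go} + 2P_{Hop}).
∂π/∂P_{Go} = 247 − 8P_{Go} + 2P_{Hop} = 0 ⇒ P_{Go} = 30.875 + 0.25P_{Hop}.
Similarly P_{Hop} = 35.875 + 0.25P_{Go}.
Solving the two reaction functions simultaneously: (1 − (0.25)(0.25))P_{Go} = 30.875 + 0.25·35.875, so 0.9375P_{Go} = 1275/32 and P_{Go} = 42.5.
Then P_{Hop} = 35.875 + 0.25·42.5 = 46.5.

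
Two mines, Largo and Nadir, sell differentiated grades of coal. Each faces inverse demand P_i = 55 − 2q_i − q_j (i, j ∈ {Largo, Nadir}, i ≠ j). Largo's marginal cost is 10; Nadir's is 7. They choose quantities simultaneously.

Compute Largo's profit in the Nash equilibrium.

154.88

Mine Largo's profit: π = q_{Largo}(55 − 2q_{Largo} − q_{Nadir}) − 10q_{Largo}.
∂π/∂q_{Largo} = 45 − 4q_{Largo} − q_{Nadir} = 0 ⇒ q_{Largo} = 11.25 − 0.25q_{Nadir}.
Similarly q_{Nadir} = 12 − 0.25q_{Largo}.
Substituting the second reaction function into the first: q_{Largo} = 11.25 − 0.25(12 − 0.25q_{Largo}), which gives 0.9375q_{Largo} = 8.25 ⇒ q_{Largo} = 8.8.
Then q_{Nadir} = 12 − 0.25·8.8 = 9.8.
P_{Largo} = 55 − 2·8.8 − 9.8 = 27.6.
Profit = (27.6 − 10)·8.8 = 154.88.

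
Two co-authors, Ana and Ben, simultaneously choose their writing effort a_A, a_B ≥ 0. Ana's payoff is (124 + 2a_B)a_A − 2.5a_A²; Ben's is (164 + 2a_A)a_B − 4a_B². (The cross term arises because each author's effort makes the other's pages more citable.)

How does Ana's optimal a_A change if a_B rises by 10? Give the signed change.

Expanding Ana's payoff: 124a_A + 2a_Ba_A − 2.5a_A².
∂π/∂a_A = 124 + 2a_B − 5a_A = 0, so a_A = 24.8 + 0.4a_B.
The reaction-function slope is 0.4, so a 10-unit rise in a_B moves a_A by 0.4 × 10 = 4. Ana's best response rises — the actions are strategic complements.

4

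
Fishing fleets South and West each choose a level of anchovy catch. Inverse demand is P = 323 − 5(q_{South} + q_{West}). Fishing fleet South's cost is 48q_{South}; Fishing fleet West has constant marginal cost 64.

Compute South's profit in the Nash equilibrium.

Fishing fleet South's profit: π = q_{South}(323 − 5(q_{South} + q_{West})) − 48q_{South}.
∂π/∂q_{South} = 275 − 10q_{South} − 5q_{West} = 0, so q_{South} = 27.5 − 0.5q_{West}.
By the same steps for West: q_{West} = 25.9 − 0.5q_{South}.
Substituting the second reaction function into the first: q_{South} = 27.5 − 0.5(25.9 − 0.5q_{South}), which gives 0.75q_{South} = 14.55 ⇒ q_{South} = 19.4.
Then q_{West} = 25.9 − 0.5·19.4 = 16.2.
Price P = 323 − 5·35.6 = 145.
South's profit: (145 − 48)·19.4 = 1881.8.

1881.8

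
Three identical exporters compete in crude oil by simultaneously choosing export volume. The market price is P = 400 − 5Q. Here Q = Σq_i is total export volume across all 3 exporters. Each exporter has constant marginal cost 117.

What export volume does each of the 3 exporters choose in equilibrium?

A representative exporter's profit is π_i = q_i(400 − 5Q) − 117q_i, with Q = q_i + Σ_{j≠i} q_j.
First-order condition: 283 − 10q_i − 5Σ_{j≠i} q_j = 0.
Imposing symmetry (q_j = q for all j) turns Σ_{j≠i} q_j into 2q, so 283 = 20q and q = 14.15.

14.15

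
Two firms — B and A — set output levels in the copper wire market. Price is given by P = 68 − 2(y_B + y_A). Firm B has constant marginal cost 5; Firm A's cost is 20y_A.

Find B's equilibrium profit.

338

Firm B's profit: π = y_B(68 − 2(y_B + y_A)) − 5y_B.
∂π/∂y_B = 63 − 4y_B − 2y_A = 0, so y_B = 15.75 − 0.5y_A.
By the same steps for A: y_A = 12 − 0.5y_B.
Substituting the second reaction function into the first: y_B = 15.75 − 0.5(12 − 0.5y_B), which gives 0.75y_B = 9.75 ⇒ y_B = 13.
Then y_A = 12 − 0.5·13 = 5.5.
Price P = 68 − 2·18.5 = 31.
B's profit: (31 − 5)·13 = 338.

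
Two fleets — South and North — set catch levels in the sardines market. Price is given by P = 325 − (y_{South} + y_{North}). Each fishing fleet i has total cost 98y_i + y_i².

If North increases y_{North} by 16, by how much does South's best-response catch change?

Fishing fleet South's profit: π = y_{South}(325 − (y_{South} + y_{North})) − 98y_{South} − y_{South}².
∂π/∂y_{South} = 227 − 4y_{South} − y_{North} = 0, so y_{South} = 56.75 − 0.25y_{North}.
The reaction-function slope is −0.25, so a 16-unit rise in y_{North} moves y_{South} by −0.25 × 16 = −4. South's best response falls — the actions are strategic substitutes.

-4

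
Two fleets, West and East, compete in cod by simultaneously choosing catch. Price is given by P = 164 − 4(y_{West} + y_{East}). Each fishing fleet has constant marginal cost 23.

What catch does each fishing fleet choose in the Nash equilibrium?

11.75

Fishing fleet West's profit: π = y_{West}(164 − 4(y_{West} + y_{East})) − 23y_{West}.
∂π/∂y_{West} = 141 − 8y_{West} − 4y_{East} = 0, so y_{West} = 17.625 − 0.5y_{East}.
Setting y_{West} = y_{East} in the reaction function: y_{West} = 17.625 − 0.5y_{West}, so y_{West} = 17.625 / 1.5 = 11.75.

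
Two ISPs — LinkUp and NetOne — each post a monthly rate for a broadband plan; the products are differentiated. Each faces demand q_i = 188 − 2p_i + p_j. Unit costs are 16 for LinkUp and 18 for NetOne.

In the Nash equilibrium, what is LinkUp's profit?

6635.52

LinkUp's profit: π = (p_{LinkUp} − 16)(188 − 2p_{LinkUp} + p_{NetOne}).
∂π/∂p_{LinkUp} = 220 − 4p_{LinkUp} + p_{NetOne} = 0 ⇒ p_{LinkUp} = 55 + 0.25p_{NetOne}.
Similarly p_{NetOne} = 56 + 0.25p_{LinkUp}.
Substituting the second reaction function into the first: p_{LinkUp} = 55 + 0.25(56 + 0.25p_{LinkUp}), which gives 0.9375p_{LinkUp} = 69 ⇒ p_{LinkUp} = 73.6.
Then p_{NetOne} = 56 + 0.25·73.6 = 74.4.
q_{LinkUp} = 188 − 2·73.6 + 74.4 = 115.2.
Profit = (73.6 − 16)·115.2 = 6635.52.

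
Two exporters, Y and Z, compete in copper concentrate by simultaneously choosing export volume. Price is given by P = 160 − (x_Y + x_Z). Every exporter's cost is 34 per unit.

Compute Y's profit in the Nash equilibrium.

Exporter Y's profit: π = x_Y(160 − (x_Y + x_Z)) − 34x_Y.
∂π/∂x_Y = 126 − 2x_Y − x_Z = 0, so x_Y = 63 − 0.5x_Z.
The game is symmetric, so in equilibrium x_Z = x_Y: the reaction function gives 1.5x_Y = 63, hence x_Y = 42.
Price P = 160 − 84 = 76.
Y's profit: (76 − 34)·42 = 1764.

1764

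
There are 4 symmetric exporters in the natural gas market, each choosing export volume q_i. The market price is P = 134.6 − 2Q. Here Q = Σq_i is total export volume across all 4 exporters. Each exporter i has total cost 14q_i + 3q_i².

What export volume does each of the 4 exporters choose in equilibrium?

A representative exporter's profit is π_i = q_i(134.6 − 2Q) − 14q_i − 3q_i², with Q = q_i + Σ_{j≠i} q_j.
First-order condition: 120.6 − 10q_i − 2Σ_{j≠i} q_j = 0.
With identical exporters, set every q_j = q: then 120.6 − 10q − 6q = 0, i.e. q = 120.6/16 = 7.5375.

7.5375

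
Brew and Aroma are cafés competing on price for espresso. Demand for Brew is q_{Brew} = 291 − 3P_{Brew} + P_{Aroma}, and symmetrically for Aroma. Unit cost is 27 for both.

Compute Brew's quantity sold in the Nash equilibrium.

142.2

Brew's profit: π = (P_{Brew} − 27)(291 − 3P_{Brew} + P_{Aroma}).
∂π/∂P_{Brew} = 372 − 6P_{Brew} + P_{Aroma} = 0 ⇒ P_{Brew} = 62 + (1/6)P_{Aroma}.
Setting P_{Brew} = P_{Aroma} in the reaction function: P_{Brew} = 62 + (1/6)P_{Brew}, so P_{Brew} = 62 / (5/6) = 74.4.
q_{Brew} = 291 − 3·74.4 + 74.4 = 142.2.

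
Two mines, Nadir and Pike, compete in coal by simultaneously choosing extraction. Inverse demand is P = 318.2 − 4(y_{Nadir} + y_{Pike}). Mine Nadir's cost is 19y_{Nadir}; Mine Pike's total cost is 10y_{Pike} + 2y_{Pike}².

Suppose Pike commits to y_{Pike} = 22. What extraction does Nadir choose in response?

Mine Nadir's profit: π = y_{Nadir}(318.2 − 4(y_{Nadir} + y_{Pike})) − 19y_{Nadir}.
∂π/∂y_{Nadir} = 299.2 − 8y_{Nadir} − 4y_{Pike} = 0, so y_{Nadir} = 37.4 − 0.5y_{Pike}.
At y_{Pike} = 22: y_{Nadir} = 37.4 − 0.5·22 = 26.4.

26.4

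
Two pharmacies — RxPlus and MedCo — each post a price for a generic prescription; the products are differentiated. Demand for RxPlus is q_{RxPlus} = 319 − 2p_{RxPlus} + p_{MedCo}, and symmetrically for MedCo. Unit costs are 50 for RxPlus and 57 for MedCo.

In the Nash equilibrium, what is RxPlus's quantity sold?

181.2

RxPlus's profit: π = (p_{RxPlus} − 50)(319 − 2p_{RxPlus} + p_{MedCo}).
∂π/∂p_{RxPlus} = 419 − 4p_{RxPlus} + p_{MedCo} = 0 ⇒ p_{RxPlus} = 104.75 + 0.25p_{MedCo}.
Similarly p_{MedCo} = 108.25 + 0.25p_{RxPlus}.
Solving the two reaction functions simultaneously: (1 − (0.25)(0.25))p_{RxPlus} = 104.75 + 0.25·108.25, so 0.9375p_{RxPlus} = 131.8125 and p_{RxPlus} = 140.6.
Then p_{MedCo} = 108.25 + 0.25·140.6 = 143.4.
q_{RxPlus} = 319 − 2·140.6 + 143.4 = 181.2.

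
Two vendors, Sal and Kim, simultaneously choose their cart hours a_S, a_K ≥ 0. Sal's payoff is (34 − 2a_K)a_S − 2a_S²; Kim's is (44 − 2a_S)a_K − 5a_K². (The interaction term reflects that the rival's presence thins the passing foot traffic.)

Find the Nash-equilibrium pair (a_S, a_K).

Expanding Sal's payoff: 34a_S − 2a_Ka_S − 2a_S².
∂π/∂a_S = 34 − 2a_K − 4a_S = 0, so a_S = 8.5 − 0.5a_K.
Likewise for Kim: a_K = 4.4 − 0.2a_S.
Substituting the second reaction function into the first: a_S = 8.5 − 0.5(4.4 − 0.2a_S), which gives 0.9a_S = 6.3 ⇒ a_S = 7.
Then a_K = 4.4 − 0.2·7 = 3.

7, 3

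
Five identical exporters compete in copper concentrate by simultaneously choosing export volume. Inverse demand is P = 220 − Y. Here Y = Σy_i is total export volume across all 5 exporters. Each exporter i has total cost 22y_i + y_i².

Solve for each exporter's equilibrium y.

A representative exporter's profit is π_i = y_i(220 − Y) − 22y_i − y_i², with Y = y_i + Σ_{j≠i} y_j.
First-order condition: 198 − 4y_i − Σ_{j≠i} y_j = 0.
With identical exporters, set every y_j = y: then 198 − 4y − 4y = 0, i.e. y = 198/8 = 24.75.

24.75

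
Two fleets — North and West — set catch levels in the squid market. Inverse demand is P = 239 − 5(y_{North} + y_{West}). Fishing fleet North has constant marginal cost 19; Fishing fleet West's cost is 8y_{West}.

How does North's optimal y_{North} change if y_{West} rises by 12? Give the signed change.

Fishing fleet North's profit: π = y_{North}(239 − 5(y_{North} + y_{West})) − 19y_{North}.
∂π/∂y_{North} = 220 − 10y_{North} − 5y_{West} = 0, so y_{North} = 22 − 0.5y_{West}.
The reaction-function slope is −0.5, so a 12-unit rise in y_{West} moves y_{North} by −0.5 × 12 = −6. North's best response falls — the actions are strategic substitutes.

-6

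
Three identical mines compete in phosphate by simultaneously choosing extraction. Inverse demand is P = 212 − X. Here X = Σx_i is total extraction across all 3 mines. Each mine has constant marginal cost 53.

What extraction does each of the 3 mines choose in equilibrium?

A representative mine's profit is π_i = x_i(212 − X) − 53x_i, with X = x_i + Σ_{j≠i} x_j.
First-order condition: 159 − 2x_i − Σ_{j≠i} x_j = 0.
Imposing symmetry (x_j = x for all j) turns Σ_{j≠i} x_j into 2x, so 159 = 4x and x = 39.75.

39.75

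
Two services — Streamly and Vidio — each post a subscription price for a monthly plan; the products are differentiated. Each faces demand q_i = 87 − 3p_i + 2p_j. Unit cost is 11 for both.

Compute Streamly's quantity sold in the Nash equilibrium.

Streamly's profit: π = (p_{Streamly} − 11)(87 − 3p_{Streamly} + 2p_{Vidio}).
∂π/∂p_{Streamly} = 120 − 6p_{Streamly} + 2p_{Vidio} = 0 ⇒ p_{Streamly} = 20 + (1/3)p_{Vidio}.
Setting p_{Streamly} = p_{Vidio} in the reaction function: p_{Streamly} = 20 + (1/3)p_{Streamly}, so p_{Streamly} = 20 / (2/3) = 30.
q_{Streamly} = 87 − 3·30 + 2·30 = 57.

57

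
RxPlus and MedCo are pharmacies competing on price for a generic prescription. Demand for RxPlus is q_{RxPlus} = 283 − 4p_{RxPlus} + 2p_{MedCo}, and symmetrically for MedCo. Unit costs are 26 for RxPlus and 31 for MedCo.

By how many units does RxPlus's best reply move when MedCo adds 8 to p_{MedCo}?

2

RxPlus's profit: π = (p_{RxPlus} − 26)(283 − 4p_{RxPlus} + 2p_{MedCo}).
∂π/∂p_{RxPlus} = 387 − 8p_{RxPlus} + 2p_{MedCo} = 0 ⇒ p_{RxPlus} = 48.375 + 0.25p_{MedCo}.
The reaction-function slope is 0.25, so an 8-unit rise in p_{MedCo} moves p_{RxPlus} by 0.25 × 8 = 2. RxPlus's best response rises — the actions are strategic complements.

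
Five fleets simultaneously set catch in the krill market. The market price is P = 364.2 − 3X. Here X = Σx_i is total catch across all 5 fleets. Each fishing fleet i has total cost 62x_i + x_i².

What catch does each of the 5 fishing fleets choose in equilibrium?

15.11

A representative fishing fleet's profit is π_i = x_i(364.2 − 3X) − 62x_i − x_i², with X = x_i + Σ_{j≠i} x_j.
First-order condition: 302.2 − 8x_i − 3Σ_{j≠i} x_j = 0.
In a symmetric equilibrium every fishing fleet chooses the same x, so Σ_{j≠i} x_j = 4x. The condition becomes 302.2 − 20x = 0, giving x = 302.2/20 = 15.11.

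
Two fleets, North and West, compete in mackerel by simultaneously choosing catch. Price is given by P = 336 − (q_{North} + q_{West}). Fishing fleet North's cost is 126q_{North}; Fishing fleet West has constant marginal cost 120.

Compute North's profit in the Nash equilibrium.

4624

Fishing fleet North's profit: π = q_{North}(336 − (q_{North} + q_{West})) − 126q_{North}.
∂π/∂q_{North} = 210 − 2q_{North} − q_{West} = 0, so q_{North} = 105 − 0.5q_{West}.
By the same steps for West: q_{West} = 108 − 0.5q_{North}.
Plugging q_{West} into North's best response: q_{North} = 105 − 0.5(108 − 0.5q_{North}) ⇒ 0.75q_{North} = 51, so q_{North} = 68.
Then q_{West} = 108 − 0.5·68 = 74.
Price P = 336 − 142 = 194.
North's profit: (194 − 126)·68 = 4624.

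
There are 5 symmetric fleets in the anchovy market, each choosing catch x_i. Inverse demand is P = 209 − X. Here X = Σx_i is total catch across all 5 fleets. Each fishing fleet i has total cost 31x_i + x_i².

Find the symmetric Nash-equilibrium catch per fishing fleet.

A representative fishing fleet's profit is π_i = x_i(209 − X) − 31x_i − x_i², with X = x_i + Σ_{j≠i} x_j.
First-order condition: 178 − 4x_i − Σ_{j≠i} x_j = 0.
Imposing symmetry (x_j = x for all j) turns Σ_{j≠i} x_j into 4x, so 178 = 8x and x = 22.25.

22.25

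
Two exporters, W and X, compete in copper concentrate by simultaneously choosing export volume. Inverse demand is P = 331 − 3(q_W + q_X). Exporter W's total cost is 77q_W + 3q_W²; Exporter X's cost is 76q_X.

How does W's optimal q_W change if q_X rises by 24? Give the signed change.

-6

Exporter W's profit: π = q_W(331 − 3(q_W + q_X)) − 77q_W − 3q_W².
∂π/∂q_W = 254 − 12q_W − 3q_X = 0, so q_W = 127/6 − 0.25q_X.
The reaction-function slope is −0.25, so a 24-unit rise in q_X moves q_W by −0.25 × 24 = −6. W's best response falls — the actions are strategic substitutes.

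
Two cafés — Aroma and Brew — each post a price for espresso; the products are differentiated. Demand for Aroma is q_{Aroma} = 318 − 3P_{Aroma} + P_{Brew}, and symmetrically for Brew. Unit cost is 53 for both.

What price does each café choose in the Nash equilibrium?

95.4

Aroma's profit: π = (P_{Aroma} − 53)(318 − 3P_{Aroma} + P_{Brew}).
∂π/∂P_{Aroma} = 477 − 6P_{Aroma} + P_{Brew} = 0 ⇒ P_{Aroma} = 79.5 + (1/6)P_{Brew}.
The game is symmetric, so in equilibrium P_{Brew} = P_{Aroma}: the reaction function gives (5/6)P_{Aroma} = 79.5, hence P_{Aroma} = 95.4.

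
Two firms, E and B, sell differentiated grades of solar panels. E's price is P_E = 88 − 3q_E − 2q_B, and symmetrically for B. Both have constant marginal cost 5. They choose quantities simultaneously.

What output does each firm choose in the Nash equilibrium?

10.375

Firm E's profit: π = q_E(88 − 3q_E − 2q_B) − 5q_E.
∂π/∂q_E = 83 − 6q_E − 2q_B = 0 ⇒ q_E = 83/6 − (1/3)q_B.
The game is symmetric, so in equilibrium q_B = q_E: the reaction function gives (4/3)q_E = 83/6, hence q_E = 10.375.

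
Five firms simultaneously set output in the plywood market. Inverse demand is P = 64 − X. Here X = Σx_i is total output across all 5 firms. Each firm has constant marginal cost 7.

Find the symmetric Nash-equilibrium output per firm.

9.5

A representative firm's profit is π_i = x_i(64 − X) − 7x_i, with X = x_i + Σ_{j≠i} x_j.
First-order condition: 57 − 2x_i − Σ_{j≠i} x_j = 0.
Imposing symmetry (x_j = x for all j) turns Σ_{j≠i} x_j into 4x, so 57 = 6x and x = 9.5.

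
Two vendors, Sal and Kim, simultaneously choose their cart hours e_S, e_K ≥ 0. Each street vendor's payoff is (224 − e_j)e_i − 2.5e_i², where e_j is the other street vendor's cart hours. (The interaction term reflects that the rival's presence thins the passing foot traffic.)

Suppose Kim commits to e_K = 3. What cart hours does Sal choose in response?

44.2

Sal's payoff is (224 − e_K)e_S − 2.5e_S².
∂π/∂e_S = 224 − e_K − 5e_S = 0, so e_S = 44.8 − 0.2e_K.
At e_K = 3: e_S = 44.8 − 0.2·3 = 44.2.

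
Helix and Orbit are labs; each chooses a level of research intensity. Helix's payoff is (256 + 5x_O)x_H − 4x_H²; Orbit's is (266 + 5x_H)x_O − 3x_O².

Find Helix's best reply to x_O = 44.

59.5

Expanding Helix's payoff: 256x_H + 5x_Ox_H − 4x_H².
∂π/∂x_H = 256 + 5x_O − 8x_H = 0, so x_H = 32 + 0.625x_O.
At x_O = 44: x_H = 32 + 0.625·44 = 59.5.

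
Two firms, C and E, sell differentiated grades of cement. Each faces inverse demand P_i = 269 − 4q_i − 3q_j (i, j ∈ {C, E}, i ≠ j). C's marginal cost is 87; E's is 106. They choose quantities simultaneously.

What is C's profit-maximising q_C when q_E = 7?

20.125

Firm C's profit: π = q_C(269 − 4q_C − 3q_E) − 87q_C.
∂π/∂q_C = 182 − 8q_C − 3q_E = 0 ⇒ q_C = 22.75 − 0.375q_E.
At q_E = 7: q_C = 22.75 − 0.375·7 = 20.125.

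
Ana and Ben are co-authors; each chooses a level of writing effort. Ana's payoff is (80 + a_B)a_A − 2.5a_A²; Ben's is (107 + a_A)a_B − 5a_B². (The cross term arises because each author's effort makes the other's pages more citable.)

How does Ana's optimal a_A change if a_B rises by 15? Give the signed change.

3

Expanding Ana's payoff: 80a_A + a_Ba_A − 2.5a_A².
∂π/∂a_A = 80 + a_B − 5a_A = 0, so a_A = 16 + 0.2a_B.
The reaction-function slope is 0.2, so a 15-unit rise in a_B moves a_A by 0.2 × 15 = 3. Ana's best response rises — the actions are strategic complements.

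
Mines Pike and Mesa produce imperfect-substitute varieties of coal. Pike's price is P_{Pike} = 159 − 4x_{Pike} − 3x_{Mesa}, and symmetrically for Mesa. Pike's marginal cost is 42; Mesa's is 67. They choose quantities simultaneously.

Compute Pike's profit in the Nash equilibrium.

576

Mine Pike's profit: π = x_{Pike}(159 − 4x_{Pike} − 3x_{Mesa}) − 42x_{Pike}.
∂π/∂x_{Pike} = 117 − 8x_{Pike} − 3x_{Mesa} = 0 ⇒ x_{Pike} = 14.625 − 0.375x_{Mesa}.
Similarly x_{Mesa} = 11.5 − 0.375x_{Pike}.
Plugging x_{Mesa} into Pike's best response: x_{Pike} = 14.625 − 0.375(11.5 − 0.375x_{Pike}) ⇒ (55/64)x_{Pike} = 10.3125, so x_{Pike} = 12.
Then x_{Mesa} = 11.5 − 0.375·12 = 7.
P_{Pike} = 159 − 4·12 − 3·7 = 90.
Profit = (90 − 42)·12 = 576.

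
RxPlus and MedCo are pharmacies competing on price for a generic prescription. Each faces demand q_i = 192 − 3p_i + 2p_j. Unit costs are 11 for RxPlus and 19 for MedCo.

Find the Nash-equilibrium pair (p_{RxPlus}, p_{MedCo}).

57.75, 60.75

RxPlus's profit: π = (p_{RxPlus} − 11)(192 − 3p_{RxPlus} + 2p_{MedCo}).
∂π/∂p_{RxPlus} = 225 − 6p_{RxPlus} + 2p_{MedCo} = 0 ⇒ p_{RxPlus} = 37.5 + (1/3)p_{MedCo}.
Similarly p_{MedCo} = 41.5 + (1/3)p_{RxPlus}.
Solving the two reaction functions simultaneously: (1 − (1/3)(1/3))p_{RxPlus} = 37.5 + (1/3)·41.5, so (8/9)p_{RxPlus} = 154/3 and p_{RxPlus} = 57.75.
Then p_{MedCo} = 41.5 + (1/3)·57.75 = 60.75.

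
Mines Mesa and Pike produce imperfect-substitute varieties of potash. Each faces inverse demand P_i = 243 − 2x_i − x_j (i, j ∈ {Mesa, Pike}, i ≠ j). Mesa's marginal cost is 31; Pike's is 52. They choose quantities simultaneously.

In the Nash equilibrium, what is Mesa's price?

Mine Mesa's profit: π = x_{Mesa}(243 − 2x_{Mesa} − x_{Pike}) − 31x_{Mesa}.
∂π/∂x_{Mesa} = 212 − 4x_{Mesa} − x_{Pike} = 0 ⇒ x_{Mesa} = 53 − 0.25x_{Pike}.
Similarly x_{Pike} = 47.75 − 0.25x_{Mesa}.
Substituting the second reaction function into the first: x_{Mesa} = 53 − 0.25(47.75 − 0.25x_{Mesa}), which gives 0.9375x_{Mesa} = 41.0625 ⇒ x_{Mesa} = 43.8.
Then x_{Pike} = 47.75 − 0.25·43.8 = 36.8.
P_{Mesa} = 243 − 2·43.8 − 36.8 = 118.6.

118.6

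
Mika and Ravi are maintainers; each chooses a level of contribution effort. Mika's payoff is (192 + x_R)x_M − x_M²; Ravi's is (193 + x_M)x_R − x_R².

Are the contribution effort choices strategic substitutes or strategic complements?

strategic complements

Expanding Mika's payoff: 192x_M + x_Rx_M − x_M².
∂π/∂x_M = 192 + x_R − 2x_M = 0, so x_M = 96 + 0.5x_R.
The best-response slope dx_M/dx_R = 0.5 > 0: the reaction function is upward-sloping, so the choices are strategic complements.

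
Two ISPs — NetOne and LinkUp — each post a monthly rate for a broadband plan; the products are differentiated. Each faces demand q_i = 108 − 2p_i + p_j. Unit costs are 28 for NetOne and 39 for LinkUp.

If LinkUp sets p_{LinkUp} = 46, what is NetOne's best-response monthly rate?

52.5

NetOne's profit: π = (p_{NetOne} − 28)(108 − 2p_{NetOne} + p_{LinkUp}).
∂π/∂p_{NetOne} = 164 − 4p_{NetOne} + p_{LinkUp} = 0 ⇒ p_{NetOne} = 41 + 0.25p_{LinkUp}.
At p_{LinkUp} = 46: p_{NetOne} = 41 + 0.25·46 = 52.5.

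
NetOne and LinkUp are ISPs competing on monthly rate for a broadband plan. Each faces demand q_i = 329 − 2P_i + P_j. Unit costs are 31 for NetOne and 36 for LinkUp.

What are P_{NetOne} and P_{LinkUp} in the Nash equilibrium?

131, 133

NetOne's profit: π = (P_{NetOne} − 31)(329 − 2P_{NetOne} + P_{LinkUp}).
∂π/∂P_{NetOne} = 391 − 4P_{NetOne} + P_{LinkUp} = 0 ⇒ P_{NetOne} = 97.75 + 0.25P_{LinkUp}.
Similarly P_{LinkUp} = 100.25 + 0.25P_{NetOne}.
Substituting the second reaction function into the first: P_{NetOne} = 97.75 + 0.25(100.25 + 0.25P_{NetOne}), which gives 0.9375P_{NetOne} = 122.8125 ⇒ P_{NetOne} = 131.
Then P_{LinkUp} = 100.25 + 0.25·131 = 133.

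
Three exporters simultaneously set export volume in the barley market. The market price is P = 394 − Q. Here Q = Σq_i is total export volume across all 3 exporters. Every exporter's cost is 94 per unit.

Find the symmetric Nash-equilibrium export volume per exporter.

A representative exporter's profit is π_i = q_i(394 − Q) − 94q_i, with Q = q_i + Σ_{j≠i} q_j.
First-order condition: 300 − 2q_i − Σ_{j≠i} q_j = 0.
Imposing symmetry (q_j = q for all j) turns Σ_{j≠i} q_j into 2q, so 300 = 4q and q = 75.

75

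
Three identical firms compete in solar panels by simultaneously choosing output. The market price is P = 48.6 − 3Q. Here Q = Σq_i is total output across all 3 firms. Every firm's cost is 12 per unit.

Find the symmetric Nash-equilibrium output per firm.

A representative firm's profit is π_i = q_i(48.6 − 3Q) − 12q_i, with Q = q_i + Σ_{j≠i} q_j.
First-order condition: 36.6 − 6q_i − 3Σ_{j≠i} q_j = 0.
Imposing symmetry (q_j = q for all j) turns Σ_{j≠i} q_j into 2q, so 36.6 = 12q and q = 3.05.

3.05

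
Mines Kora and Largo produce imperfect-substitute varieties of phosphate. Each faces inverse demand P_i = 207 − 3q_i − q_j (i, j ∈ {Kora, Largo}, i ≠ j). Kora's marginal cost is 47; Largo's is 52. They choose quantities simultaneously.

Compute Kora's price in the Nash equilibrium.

116

Mine Kora's profit: π = q_{Kora}(207 − 3q_{Kora} − q_{Largo}) − 47q_{Kora}.
∂π/∂q_{Kora} = 160 − 6q_{Kora} − q_{Largo} = 0 ⇒ q_{Kora} = 80/3 − (1/6)q_{Largo}.
Similarly q_{Largo} = 155/6 − (1/6)q_{Kora}.
Substituting the second reaction function into the first: q_{Kora} = 80/3 − (1/6)(155/6 − (1/6)q_{Kora}), which gives (35/36)q_{Kora} = 805/36 ⇒ q_{Kora} = 23.
Then q_{Largo} = 155/6 − (1/6)·23 = 22.
P_{Kora} = 207 − 3·23 − 22 = 116.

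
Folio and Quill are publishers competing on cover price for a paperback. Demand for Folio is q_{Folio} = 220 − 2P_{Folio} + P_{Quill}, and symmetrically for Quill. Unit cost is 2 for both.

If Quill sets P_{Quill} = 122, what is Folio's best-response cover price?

Folio's profit: π = (P_{Folio} − 2)(220 − 2P_{Folio} + P_{Quill}).
∂π/∂P_{Folio} = 224 − 4P_{Folio} + P_{Quill} = 0 ⇒ P_{Folio} = 56 + 0.25P_{Quill}.
At P_{Quill} = 122: P_{Folio} = 56 + 0.25·122 = 86.5.

86.5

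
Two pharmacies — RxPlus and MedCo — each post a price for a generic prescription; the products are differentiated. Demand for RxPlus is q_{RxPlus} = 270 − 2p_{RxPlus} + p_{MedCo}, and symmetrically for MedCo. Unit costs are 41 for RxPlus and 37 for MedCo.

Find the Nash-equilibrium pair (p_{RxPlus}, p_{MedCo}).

RxPlus's profit: π = (p_{RxPlus} − 41)(270 − 2p_{RxPlus} + p_{MedCo}).
∂π/∂p_{RxPlus} = 352 − 4p_{RxPlus} + p_{MedCo} = 0 ⇒ p_{RxPlus} = 88 + 0.25p_{MedCo}.
Similarly p_{MedCo} = 86 + 0.25p_{RxPlus}.
Plugging p_{MedCo} into RxPlus's best response: p_{RxPlus} = 88 + 0.25(86 + 0.25p_{RxPlus}) ⇒ 0.9375p_{RxPlus} = 109.5, so p_{RxPlus} = 116.8.
Then p_{MedCo} = 86 + 0.25·116.8 = 115.2.

116.8, 115.2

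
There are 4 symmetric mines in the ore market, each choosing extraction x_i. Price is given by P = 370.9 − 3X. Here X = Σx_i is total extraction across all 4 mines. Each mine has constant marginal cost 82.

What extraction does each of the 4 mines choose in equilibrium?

A representative mine's profit is π_i = x_i(370.9 − 3X) − 82x_i, with X = x_i + Σ_{j≠i} x_j.
First-order condition: 288.9 − 6x_i − 3Σ_{j≠i} x_j = 0.
Imposing symmetry (x_j = x for all j) turns Σ_{j≠i} x_j into 3x, so 288.9 = 15x and x = 19.26.

19.26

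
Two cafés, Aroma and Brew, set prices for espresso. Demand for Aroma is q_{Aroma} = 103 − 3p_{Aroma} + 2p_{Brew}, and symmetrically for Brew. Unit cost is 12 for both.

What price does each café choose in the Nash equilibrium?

34.75

Aroma's profit: π = (p_{Aroma} − 12)(103 − 3p_{Aroma} + 2p_{Brew}).
∂π/∂p_{Aroma} = 139 − 6p_{Aroma} + 2p_{Brew} = 0 ⇒ p_{Aroma} = 139/6 + (1/3)p_{Brew}.
By symmetry p_{Brew} = p_{Aroma}; substituting into the reaction function, (2/3)p_{Aroma} = 139/6 and p_{Aroma} = 34.75.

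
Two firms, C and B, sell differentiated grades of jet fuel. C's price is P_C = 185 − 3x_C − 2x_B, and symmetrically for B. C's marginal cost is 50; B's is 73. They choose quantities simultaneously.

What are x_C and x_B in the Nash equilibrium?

Firm C's profit: π = x_C(185 − 3x_C − 2x_B) − 50x_C.
∂π/∂x_C = 135 − 6x_C − 2x_B = 0 ⇒ x_C = 22.5 − (1/3)x_B.
Similarly x_B = 56/3 − (1/3)x_C.
Substituting the second reaction function into the first: x_C = 22.5 − (1/3)(56/3 − (1/3)x_C), which gives (8/9)x_C = 293/18 ⇒ x_C = 18.3125.
Then x_B = 56/3 − (1/3)·18.3125 = 12.5625.

18.3125, 12.5625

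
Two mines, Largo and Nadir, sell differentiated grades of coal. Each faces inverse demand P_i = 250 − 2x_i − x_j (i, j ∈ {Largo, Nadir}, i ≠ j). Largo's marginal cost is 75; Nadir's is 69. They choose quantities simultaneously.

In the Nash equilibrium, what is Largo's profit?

Mine Largo's profit: π = x_{Largo}(250 − 2x_{Largo} − x_{Nadir}) − 75x_{Largo}.
∂π/∂x_{Largo} = 175 − 4x_{Largo} − x_{Nadir} = 0 ⇒ x_{Largo} = 43.75 − 0.25x_{Nadir}.
Similarly x_{Nadir} = 45.25 − 0.25x_{Largo}.
Plugging x_{Nadir} into Largo's best response: x_{Largo} = 43.75 − 0.25(45.25 − 0.25x_{Largo}) ⇒ 0.9375x_{Largo} = 32.4375, so x_{Largo} = 34.6.
Then x_{Nadir} = 45.25 − 0.25·34.6 = 36.6.
P_{Largo} = 250 − 2·34.6 − 36.6 = 144.2.
Profit = (144.2 − 75)·34.6 = 2394.32.

2394.32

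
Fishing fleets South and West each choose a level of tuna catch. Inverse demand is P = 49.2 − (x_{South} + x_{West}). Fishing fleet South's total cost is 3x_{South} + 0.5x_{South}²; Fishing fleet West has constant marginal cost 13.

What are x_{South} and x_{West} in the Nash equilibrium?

Fishing fleet South's profit: π = x_{South}(49.2 − (x_{South} + x_{West})) − 3x_{South} − 0.5x_{South}².
∂π/∂x_{South} = 46.2 − 3x_{South} − x_{West} = 0, so x_{South} = 15.4 − (1/3)x_{West}.
For West: ∂π/∂x_{West} = 36.2 − 2x_{West} − x_{South} = 0 ⇒ x_{West} = 18.1 − 0.5x_{South}.
Solving the two reaction functions simultaneously: (1 − (−1/3)(−0.5))x_{South} = 15.4 − (1/3)·18.1, so (5/6)x_{South} = 281/30 and x_{South} = 11.24.
Then x_{West} = 18.1 − 0.5·11.24 = 12.48.

11.24, 12.48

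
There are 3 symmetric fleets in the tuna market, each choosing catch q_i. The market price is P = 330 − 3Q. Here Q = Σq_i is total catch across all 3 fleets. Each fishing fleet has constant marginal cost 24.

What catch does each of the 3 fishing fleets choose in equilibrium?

25.5

A representative fishing fleet's profit is π_i = q_i(330 − 3Q) − 24q_i, with Q = q_i + Σ_{j≠i} q_j.
First-order condition: 306 − 6q_i − 3Σ_{j≠i} q_j = 0.
Imposing symmetry (q_j = q for all j) turns Σ_{j≠i} q_j into 2q, so 306 = 12q and q = 25.5.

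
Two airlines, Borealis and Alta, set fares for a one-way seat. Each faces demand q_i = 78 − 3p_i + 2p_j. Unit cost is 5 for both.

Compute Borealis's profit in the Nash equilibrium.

999.1875

Borealis's profit: π = (p_{Borealis} − 5)(78 − 3p_{Borealis} + 2p_{Alta}).
∂π/∂p_{Borealis} = 93 − 6p_{Borealis} + 2p_{Alta} = 0 ⇒ p_{Borealis} = 15.5 + (1/3)p_{Alta}.
By symmetry p_{Alta} = p_{Borealis}; substituting into the reaction function, (2/3)p_{Borealis} = 15.5 and p_{Borealis} = 23.25.
q_{Borealis} = 78 − 3·23.25 + 2·23.25 = 54.75.
Profit = (23.25 − 5)·54.75 = 999.1875.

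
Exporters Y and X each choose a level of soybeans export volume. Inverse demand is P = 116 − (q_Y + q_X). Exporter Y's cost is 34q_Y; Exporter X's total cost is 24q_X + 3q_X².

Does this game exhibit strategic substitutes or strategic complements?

Exporter Y's profit: π = q_Y(116 − (q_Y + q_X)) − 34q_Y.
∂π/∂q_Y = 82 − 2q_Y − q_X = 0, so q_Y = 41 − 0.5q_X.
The best-response slope dq_Y/dq_X = −0.5 < 0: the reaction function is downward-sloping, so the choices are strategic substitutes.

strategic substitutes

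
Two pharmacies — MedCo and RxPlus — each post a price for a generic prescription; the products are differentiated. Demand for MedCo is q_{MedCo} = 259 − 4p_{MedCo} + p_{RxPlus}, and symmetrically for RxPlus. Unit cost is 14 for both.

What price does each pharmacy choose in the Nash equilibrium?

MedCo's profit: π = (p_{MedCo} − 14)(259 − 4p_{MedCo} + p_{RxPlus}).
∂π/∂p_{MedCo} = 315 − 8p_{MedCo} + p_{RxPlus} = 0 ⇒ p_{MedCo} = 39.375 + 0.125p_{RxPlus}.
Setting p_{MedCo} = p_{RxPlus} in the reaction function: p_{MedCo} = 39.375 + 0.125p_{MedCo}, so p_{MedCo} = 39.375 / 0.875 = 45.

45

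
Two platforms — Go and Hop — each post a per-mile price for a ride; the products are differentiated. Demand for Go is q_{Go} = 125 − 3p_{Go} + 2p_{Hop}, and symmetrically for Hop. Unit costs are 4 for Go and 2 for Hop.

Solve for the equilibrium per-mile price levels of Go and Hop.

Go's profit: π = (p_{Go} − 4)(125 − 3p_{Go} + 2p_{Hop}).
∂π/∂p_{Go} = 137 − 6p_{Go} + 2p_{Hop} = 0 ⇒ p_{Go} = 137/6 + (1/3)p_{Hop}.
Similarly p_{Hop} = 131/6 + (1/3)p_{Go}.
Solving the two reaction functions simultaneously: (1 − (1/3)(1/3))p_{Go} = 137/6 + (1/3)·(131/6), so (8/9)p_{Go} = 271/9 and p_{Go} = 33.875.
Then p_{Hop} = 131/6 + (1/3)·33.875 = 33.125.

33.875, 33.125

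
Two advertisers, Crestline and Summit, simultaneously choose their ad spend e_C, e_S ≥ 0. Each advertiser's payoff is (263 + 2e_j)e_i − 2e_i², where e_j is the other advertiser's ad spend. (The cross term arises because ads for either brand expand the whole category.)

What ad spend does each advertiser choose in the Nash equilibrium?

Crestline's payoff is (263 + 2e_S)e_C − 2e_C².
∂π/∂e_C = 263 + 2e_S − 4e_C = 0, so e_C = 65.75 + 0.5e_S.
By symmetry e_S = e_C; substituting into the reaction function, 0.5e_C = 65.75 and e_C = 131.5.

131.5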